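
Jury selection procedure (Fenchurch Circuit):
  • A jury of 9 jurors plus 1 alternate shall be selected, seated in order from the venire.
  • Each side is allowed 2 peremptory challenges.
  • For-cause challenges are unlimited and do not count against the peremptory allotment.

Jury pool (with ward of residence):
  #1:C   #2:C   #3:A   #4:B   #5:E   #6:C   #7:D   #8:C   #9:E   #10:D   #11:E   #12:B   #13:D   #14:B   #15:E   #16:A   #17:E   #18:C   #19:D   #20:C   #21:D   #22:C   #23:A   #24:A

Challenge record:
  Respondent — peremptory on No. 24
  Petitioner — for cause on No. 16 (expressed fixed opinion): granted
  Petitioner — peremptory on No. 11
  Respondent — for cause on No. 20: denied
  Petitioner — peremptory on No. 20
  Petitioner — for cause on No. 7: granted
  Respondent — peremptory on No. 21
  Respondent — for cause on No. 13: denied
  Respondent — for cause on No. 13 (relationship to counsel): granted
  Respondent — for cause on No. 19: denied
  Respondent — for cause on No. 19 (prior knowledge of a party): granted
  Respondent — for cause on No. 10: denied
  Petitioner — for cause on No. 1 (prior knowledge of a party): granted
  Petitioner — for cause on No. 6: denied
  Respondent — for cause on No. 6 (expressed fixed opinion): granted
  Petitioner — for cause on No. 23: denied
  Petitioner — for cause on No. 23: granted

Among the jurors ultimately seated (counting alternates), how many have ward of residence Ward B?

3

Removed: #1, #6, #7, #11, #13, #16, #19, #20, #21, #23, #24.
Seated (10 incl. alternates): #2, #3, #4, #5, #8, #9, #10, #12, #14, #15.
Of those, in Ward B: #4, #12, #14 → 3.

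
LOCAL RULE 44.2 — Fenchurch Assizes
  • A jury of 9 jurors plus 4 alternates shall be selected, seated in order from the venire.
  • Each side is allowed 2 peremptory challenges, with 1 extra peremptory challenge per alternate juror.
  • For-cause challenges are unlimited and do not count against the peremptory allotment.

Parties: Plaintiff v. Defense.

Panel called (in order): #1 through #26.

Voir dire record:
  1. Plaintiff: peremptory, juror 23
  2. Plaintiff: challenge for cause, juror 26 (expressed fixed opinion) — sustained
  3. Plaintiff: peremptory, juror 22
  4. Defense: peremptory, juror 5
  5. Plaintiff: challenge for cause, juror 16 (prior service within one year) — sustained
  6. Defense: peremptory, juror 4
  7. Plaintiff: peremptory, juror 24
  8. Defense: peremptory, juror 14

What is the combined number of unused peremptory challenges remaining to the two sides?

6

Plaintiff allotment: 2 base + 1 × 4 alternates = 6. Defense allotment: 2 base + 1 × 4 alternates = 6.
Plaintiff peremptories used: #23, #22, #24 — 3 (for-cause on #26, #16 don't count).
Defense peremptories used: #5, #4, #14 — 3.
Remaining: (6 − 3) + (6 − 3) = 6.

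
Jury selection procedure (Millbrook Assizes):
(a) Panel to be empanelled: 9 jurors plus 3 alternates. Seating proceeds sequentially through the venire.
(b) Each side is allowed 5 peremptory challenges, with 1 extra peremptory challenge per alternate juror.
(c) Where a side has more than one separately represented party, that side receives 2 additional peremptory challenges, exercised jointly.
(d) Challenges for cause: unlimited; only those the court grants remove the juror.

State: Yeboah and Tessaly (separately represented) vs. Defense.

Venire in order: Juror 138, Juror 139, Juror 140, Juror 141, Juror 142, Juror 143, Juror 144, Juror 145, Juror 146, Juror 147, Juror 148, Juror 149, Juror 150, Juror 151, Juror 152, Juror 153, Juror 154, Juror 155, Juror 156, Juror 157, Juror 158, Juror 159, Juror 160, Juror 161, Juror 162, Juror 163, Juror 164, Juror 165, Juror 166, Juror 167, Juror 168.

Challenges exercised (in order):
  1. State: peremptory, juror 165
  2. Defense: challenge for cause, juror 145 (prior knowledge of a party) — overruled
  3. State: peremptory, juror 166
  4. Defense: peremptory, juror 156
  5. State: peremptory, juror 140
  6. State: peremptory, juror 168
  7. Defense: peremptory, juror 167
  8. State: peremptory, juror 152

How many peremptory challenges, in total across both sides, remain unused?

11

State allotment: 5 base + 1 × 3 alternates + 2 multi-party = 10. Defense allotment: 5 base + 1 × 3 alternates = 8.
State peremptories used: #165, #166, #140, #168, #152 — 5.
Defense peremptories used: #156, #167 — 2 (the for-cause on #145 doesn't count).
Remaining: (10 − 5) + (8 − 2) = 11.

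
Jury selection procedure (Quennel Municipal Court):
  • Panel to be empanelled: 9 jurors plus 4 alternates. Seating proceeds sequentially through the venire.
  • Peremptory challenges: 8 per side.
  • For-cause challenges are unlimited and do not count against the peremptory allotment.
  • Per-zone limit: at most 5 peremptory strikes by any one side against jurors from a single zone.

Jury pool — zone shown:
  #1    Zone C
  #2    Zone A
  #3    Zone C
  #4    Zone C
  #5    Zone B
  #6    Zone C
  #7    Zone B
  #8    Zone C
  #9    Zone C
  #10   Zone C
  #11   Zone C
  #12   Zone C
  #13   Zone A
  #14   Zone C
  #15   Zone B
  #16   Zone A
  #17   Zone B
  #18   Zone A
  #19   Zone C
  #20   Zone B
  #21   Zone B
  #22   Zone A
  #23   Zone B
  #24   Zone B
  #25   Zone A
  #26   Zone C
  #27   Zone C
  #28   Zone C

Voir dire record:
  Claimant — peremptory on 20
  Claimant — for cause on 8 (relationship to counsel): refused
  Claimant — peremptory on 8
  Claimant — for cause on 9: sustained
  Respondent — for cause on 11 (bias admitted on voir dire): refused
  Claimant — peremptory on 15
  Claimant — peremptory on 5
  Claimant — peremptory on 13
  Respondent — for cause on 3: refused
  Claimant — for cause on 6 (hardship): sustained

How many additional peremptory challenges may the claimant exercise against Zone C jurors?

Claimant peremptories so far: #20, #8, #15, #5, #13 — 5 of 8 used, 3 left overall.
Against Zone C: #8 — 1 used; per-zone cap 5 leaves 4.
Binding limit: min(3, 4) = 3.

3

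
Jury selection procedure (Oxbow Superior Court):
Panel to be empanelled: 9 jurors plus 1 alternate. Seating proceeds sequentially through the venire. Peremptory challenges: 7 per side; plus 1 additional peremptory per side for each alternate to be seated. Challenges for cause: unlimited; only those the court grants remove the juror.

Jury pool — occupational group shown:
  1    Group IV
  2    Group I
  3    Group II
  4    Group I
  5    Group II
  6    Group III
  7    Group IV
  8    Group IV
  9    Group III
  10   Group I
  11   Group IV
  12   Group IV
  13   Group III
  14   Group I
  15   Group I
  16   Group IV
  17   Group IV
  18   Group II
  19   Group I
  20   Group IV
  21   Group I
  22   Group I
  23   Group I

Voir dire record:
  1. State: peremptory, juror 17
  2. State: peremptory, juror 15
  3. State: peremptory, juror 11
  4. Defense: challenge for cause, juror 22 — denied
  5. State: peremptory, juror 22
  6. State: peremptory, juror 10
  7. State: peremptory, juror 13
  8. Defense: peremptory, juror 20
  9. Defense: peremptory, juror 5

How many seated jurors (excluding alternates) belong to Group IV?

Removed: #5, #10, #11, #13, #15, #17, #20, #22.
Seated jurors 1–9: #1, #2, #3, #4, #6, #7, #8, #9, #12 (alternates #14 not counted).
Of those, in Group IV: #1, #7, #8, #12 → 4.

4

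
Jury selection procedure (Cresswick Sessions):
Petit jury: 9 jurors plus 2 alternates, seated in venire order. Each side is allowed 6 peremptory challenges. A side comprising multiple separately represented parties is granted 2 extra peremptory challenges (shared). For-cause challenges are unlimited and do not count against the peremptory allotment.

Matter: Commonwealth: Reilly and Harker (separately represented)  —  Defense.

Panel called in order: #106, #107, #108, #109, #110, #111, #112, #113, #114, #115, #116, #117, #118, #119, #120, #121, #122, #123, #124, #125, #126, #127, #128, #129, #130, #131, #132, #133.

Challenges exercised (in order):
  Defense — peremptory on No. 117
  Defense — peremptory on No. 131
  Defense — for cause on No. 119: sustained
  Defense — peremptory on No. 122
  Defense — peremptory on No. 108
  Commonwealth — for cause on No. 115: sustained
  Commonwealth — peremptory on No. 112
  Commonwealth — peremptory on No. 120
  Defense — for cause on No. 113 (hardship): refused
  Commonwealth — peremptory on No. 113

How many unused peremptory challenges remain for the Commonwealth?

5

Commonwealth allotment: 6 base + 2 multi-party = 8.
Commonwealth peremptories used: #112, #120, #113 — 3 (the for-cause on #115 doesn't count).
Remaining: 8 − 3 = 5.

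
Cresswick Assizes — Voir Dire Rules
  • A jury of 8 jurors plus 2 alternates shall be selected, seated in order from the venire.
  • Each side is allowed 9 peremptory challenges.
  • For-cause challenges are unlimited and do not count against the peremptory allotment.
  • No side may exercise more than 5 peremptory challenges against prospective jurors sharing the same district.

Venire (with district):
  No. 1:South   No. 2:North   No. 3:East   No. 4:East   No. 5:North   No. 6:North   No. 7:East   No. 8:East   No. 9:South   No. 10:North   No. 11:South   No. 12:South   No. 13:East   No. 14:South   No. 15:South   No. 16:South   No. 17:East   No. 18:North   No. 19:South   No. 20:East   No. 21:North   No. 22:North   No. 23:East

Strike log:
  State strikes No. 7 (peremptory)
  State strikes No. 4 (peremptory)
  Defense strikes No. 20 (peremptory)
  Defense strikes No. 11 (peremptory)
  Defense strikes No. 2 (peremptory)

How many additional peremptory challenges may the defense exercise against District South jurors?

Defense peremptories so far: #20, #11, #2 — 3 of 9 used, 6 left overall.
Against District South: #11 — 1 used; per-district cap 5 leaves 4.
Binding limit: min(6, 4) = 4.

4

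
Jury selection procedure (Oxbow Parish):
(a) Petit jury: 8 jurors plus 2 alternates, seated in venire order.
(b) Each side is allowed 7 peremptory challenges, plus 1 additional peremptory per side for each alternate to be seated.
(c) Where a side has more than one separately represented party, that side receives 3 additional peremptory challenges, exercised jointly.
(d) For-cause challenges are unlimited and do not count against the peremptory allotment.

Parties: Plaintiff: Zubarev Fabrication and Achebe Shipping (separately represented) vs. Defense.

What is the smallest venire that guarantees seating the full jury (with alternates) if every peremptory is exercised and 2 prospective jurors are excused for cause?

Seats to fill: 8 + 2 alternates = 10.
Peremptories — Plaintiff: 7 + 1×2 + 3 = 12; Defense: 7 + 1×2 = 9; total 21.
For-cause removals: 2.
Minimum venire: 10 + 21 + 2 = 33.

33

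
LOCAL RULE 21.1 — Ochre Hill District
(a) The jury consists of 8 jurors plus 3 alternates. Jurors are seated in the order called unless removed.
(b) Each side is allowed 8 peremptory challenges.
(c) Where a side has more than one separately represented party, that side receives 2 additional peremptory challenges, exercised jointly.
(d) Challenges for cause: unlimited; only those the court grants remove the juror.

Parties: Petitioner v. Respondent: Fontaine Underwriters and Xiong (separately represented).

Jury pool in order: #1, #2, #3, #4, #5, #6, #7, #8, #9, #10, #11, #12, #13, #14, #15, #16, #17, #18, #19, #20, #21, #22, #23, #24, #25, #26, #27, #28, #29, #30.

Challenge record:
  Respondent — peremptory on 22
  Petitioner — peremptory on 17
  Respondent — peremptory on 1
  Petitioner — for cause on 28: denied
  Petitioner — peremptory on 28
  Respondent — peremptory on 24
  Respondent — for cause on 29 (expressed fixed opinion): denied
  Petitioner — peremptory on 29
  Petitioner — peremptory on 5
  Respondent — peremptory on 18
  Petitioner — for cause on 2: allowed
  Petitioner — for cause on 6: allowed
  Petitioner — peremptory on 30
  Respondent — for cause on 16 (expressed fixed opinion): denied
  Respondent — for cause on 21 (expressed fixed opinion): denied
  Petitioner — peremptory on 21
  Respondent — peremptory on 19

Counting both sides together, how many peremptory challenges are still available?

7

Petitioner allotment: 8. Respondent allotment: 8 base + 2 multi-party = 10.
Petitioner peremptories used: #17, #28, #29, #5, #30, #21 — 6 (for-cause on #28, #2, #6 don't count).
Respondent peremptories used: #22, #1, #24, #18, #19 — 5 (for-cause on #29, #16, #21 don't count).
Remaining: (8 − 6) + (10 − 5) = 7.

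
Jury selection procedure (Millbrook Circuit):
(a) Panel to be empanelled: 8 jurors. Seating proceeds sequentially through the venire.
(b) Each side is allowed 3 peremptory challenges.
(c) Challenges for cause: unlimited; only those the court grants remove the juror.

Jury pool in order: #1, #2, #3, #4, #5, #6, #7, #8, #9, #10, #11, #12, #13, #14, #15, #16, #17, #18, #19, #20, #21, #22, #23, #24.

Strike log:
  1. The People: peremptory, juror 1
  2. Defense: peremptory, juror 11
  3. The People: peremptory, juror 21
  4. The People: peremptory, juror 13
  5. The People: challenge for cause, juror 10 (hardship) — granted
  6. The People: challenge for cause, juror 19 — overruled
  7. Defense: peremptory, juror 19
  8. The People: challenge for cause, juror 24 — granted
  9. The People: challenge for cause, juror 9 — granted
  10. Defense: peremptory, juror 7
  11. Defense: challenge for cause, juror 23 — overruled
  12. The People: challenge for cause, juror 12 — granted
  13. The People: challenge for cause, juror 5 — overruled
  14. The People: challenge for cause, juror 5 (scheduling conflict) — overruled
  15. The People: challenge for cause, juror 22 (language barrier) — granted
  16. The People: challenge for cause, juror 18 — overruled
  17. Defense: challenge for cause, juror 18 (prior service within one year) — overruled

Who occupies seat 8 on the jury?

Removed: #1, #7, #9, #10, #11, #12, #13, #19, #21, #22, #24. (#5, #18, #23 stay — for-cause denied.)
Seating in order: seats 1–8 → #2, #3, #4, #5, #6, #8, #14, #15.
So seat 8 is #15.

15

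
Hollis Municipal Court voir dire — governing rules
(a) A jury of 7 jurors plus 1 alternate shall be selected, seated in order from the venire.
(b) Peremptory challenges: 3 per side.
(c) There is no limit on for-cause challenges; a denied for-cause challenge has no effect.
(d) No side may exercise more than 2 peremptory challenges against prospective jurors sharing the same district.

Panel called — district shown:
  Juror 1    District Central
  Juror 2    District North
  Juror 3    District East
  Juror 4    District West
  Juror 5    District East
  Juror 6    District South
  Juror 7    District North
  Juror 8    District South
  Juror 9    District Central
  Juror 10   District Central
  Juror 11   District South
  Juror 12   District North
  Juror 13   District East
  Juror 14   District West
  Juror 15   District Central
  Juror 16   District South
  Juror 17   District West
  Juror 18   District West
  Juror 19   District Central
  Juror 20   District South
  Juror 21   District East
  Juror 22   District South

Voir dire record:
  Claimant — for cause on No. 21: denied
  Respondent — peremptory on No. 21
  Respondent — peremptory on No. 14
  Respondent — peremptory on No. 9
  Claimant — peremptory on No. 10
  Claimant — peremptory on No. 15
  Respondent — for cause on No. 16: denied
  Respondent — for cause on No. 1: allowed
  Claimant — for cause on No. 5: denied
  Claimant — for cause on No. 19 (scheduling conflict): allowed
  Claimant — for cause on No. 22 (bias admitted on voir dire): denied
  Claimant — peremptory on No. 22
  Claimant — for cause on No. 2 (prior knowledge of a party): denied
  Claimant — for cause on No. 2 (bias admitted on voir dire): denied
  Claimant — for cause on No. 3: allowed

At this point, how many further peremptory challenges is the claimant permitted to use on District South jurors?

0

Claimant peremptories so far: #10, #15, #22 — 3 of 3 used, 0 left overall.
Against District South: #22 — 1 used; per-district cap 2 leaves 1.
Binding limit: min(0, 1) = 0.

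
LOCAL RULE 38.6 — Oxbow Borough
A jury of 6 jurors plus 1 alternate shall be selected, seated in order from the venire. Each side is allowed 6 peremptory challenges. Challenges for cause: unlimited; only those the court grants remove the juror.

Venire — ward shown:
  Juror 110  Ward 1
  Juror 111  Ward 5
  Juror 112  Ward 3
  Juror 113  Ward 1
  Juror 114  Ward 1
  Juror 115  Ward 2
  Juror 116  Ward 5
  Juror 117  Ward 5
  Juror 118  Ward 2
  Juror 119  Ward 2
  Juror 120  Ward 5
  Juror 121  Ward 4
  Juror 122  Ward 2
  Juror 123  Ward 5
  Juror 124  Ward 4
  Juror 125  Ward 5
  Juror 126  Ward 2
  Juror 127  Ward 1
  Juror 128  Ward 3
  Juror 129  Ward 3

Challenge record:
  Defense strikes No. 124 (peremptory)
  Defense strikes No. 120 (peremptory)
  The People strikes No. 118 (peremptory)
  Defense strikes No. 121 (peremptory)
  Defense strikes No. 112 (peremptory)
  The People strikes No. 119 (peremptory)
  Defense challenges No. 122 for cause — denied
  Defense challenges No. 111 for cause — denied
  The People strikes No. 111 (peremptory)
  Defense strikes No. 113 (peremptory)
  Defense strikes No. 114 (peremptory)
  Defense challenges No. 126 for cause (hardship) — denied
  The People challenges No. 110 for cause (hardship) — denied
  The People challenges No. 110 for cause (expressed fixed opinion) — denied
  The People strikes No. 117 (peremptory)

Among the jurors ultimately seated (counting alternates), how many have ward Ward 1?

1

Removed: #111, #112, #113, #114, #117, #118, #119, #120, #121, #124.
Seated (7 incl. alternates): #110, #115, #116, #122, #123, #125, #126.
Of those, in Ward 1: #110 → 1.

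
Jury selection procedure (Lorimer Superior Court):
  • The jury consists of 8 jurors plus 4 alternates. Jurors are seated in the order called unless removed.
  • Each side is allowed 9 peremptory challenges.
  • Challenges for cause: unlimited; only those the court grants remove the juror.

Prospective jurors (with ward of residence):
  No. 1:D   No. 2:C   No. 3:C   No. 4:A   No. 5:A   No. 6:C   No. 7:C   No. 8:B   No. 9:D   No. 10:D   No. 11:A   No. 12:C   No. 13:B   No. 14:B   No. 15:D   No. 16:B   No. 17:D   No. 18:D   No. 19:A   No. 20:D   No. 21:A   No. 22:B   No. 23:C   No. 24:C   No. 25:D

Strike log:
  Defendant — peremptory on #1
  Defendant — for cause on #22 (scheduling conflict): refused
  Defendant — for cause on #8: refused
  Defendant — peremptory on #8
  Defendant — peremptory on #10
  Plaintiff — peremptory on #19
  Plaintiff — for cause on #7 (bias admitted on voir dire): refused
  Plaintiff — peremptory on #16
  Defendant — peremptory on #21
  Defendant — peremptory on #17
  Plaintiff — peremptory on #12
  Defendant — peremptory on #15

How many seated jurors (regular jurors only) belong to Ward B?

0

Removed: #1, #8, #10, #12, #15, #16, #17, #19, #21.
Seated jurors 1–8: #2, #3, #4, #5, #6, #7, #9, #11 (alternates #13, #14, #18, #20 not counted).
None of those are in Ward B → 0.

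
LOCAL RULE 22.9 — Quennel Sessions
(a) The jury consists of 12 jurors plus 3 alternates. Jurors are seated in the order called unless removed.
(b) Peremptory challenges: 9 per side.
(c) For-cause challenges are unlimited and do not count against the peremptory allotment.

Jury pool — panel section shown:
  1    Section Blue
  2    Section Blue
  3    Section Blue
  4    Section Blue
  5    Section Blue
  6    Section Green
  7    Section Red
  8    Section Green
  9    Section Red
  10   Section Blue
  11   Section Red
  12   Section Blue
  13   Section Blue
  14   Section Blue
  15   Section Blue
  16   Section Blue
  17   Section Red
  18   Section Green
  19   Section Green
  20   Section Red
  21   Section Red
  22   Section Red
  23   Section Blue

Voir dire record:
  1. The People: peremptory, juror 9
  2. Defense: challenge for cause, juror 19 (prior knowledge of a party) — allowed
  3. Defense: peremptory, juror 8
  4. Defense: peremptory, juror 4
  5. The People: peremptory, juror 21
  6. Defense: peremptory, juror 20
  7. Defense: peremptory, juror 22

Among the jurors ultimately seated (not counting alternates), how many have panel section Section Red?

2

Removed: #4, #8, #9, #19, #20, #21, #22.
Seated jurors 1–12: #1, #2, #3, #5, #6, #7, #10, #11, #12, #13, #14, #15 (alternates #16, #17, #18 not counted).
Of those, in Section Red: #7, #11 → 2.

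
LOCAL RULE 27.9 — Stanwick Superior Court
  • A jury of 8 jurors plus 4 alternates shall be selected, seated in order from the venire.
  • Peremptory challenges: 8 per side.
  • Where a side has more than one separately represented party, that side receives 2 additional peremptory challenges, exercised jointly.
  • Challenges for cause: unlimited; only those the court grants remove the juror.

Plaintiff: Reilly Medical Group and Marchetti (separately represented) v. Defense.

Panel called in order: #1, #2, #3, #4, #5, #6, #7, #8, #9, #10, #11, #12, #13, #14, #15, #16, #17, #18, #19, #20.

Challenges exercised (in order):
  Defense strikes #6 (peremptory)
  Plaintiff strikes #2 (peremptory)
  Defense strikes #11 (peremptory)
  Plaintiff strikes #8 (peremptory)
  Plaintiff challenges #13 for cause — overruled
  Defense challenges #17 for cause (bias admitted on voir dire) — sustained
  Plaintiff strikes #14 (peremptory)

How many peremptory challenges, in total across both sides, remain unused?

13

Plaintiff allotment: 8 base + 2 multi-party = 10. Defense allotment: 8.
Plaintiff peremptories used: #2, #8, #14 — 3 (the for-cause on #13 doesn't count).
Defense peremptories used: #6, #11 — 2 (the for-cause on #17 doesn't count).
Remaining: (10 − 3) + (8 − 2) = 13.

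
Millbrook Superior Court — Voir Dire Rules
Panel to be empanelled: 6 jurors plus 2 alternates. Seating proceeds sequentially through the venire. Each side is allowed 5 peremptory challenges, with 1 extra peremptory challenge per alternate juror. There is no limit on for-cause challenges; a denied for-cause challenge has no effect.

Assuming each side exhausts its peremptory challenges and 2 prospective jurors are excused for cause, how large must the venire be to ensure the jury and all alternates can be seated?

Seats to fill: 6 + 2 alternates = 8.
Peremptories: 5 + 1×2 = 7 per side × 2 sides = 14.
For-cause removals: 2.
Minimum venire: 8 + 14 + 2 = 24.

24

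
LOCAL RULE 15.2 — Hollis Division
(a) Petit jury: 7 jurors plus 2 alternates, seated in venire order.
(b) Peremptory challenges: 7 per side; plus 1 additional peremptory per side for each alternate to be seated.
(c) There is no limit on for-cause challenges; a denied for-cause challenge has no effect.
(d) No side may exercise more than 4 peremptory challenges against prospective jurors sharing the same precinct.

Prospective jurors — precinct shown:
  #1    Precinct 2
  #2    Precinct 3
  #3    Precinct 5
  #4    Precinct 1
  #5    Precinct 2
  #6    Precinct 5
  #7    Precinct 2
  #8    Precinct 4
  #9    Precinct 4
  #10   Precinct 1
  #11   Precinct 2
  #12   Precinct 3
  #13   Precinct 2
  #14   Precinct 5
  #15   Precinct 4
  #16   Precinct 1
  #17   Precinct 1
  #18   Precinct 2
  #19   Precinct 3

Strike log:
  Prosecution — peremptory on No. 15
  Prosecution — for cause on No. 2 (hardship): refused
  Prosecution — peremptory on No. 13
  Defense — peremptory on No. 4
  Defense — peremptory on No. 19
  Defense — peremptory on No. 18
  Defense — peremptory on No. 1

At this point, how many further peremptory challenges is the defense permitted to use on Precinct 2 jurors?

Defense peremptories so far: #4, #19, #18, #1 — 4 of 9 used, 5 left overall.
Against Precinct 2: #18, #1 — 2 used; per-precinct cap 4 leaves 2.
Binding limit: min(5, 2) = 2.

2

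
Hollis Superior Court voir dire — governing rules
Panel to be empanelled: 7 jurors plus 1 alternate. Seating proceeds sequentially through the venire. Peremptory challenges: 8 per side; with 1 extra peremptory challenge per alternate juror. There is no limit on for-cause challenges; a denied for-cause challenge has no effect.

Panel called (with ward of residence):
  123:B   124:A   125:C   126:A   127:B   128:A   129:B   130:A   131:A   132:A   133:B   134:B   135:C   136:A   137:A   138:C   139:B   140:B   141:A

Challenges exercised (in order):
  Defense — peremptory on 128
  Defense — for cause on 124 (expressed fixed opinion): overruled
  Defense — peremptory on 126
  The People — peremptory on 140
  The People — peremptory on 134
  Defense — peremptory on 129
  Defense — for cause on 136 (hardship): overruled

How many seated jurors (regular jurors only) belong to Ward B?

Removed: #126, #128, #129, #134, #140.
Seated jurors 1–7: #123, #124, #125, #127, #130, #131, #132 (alternates #133 not counted).
Of those, in Ward B: #123, #127 → 2.

2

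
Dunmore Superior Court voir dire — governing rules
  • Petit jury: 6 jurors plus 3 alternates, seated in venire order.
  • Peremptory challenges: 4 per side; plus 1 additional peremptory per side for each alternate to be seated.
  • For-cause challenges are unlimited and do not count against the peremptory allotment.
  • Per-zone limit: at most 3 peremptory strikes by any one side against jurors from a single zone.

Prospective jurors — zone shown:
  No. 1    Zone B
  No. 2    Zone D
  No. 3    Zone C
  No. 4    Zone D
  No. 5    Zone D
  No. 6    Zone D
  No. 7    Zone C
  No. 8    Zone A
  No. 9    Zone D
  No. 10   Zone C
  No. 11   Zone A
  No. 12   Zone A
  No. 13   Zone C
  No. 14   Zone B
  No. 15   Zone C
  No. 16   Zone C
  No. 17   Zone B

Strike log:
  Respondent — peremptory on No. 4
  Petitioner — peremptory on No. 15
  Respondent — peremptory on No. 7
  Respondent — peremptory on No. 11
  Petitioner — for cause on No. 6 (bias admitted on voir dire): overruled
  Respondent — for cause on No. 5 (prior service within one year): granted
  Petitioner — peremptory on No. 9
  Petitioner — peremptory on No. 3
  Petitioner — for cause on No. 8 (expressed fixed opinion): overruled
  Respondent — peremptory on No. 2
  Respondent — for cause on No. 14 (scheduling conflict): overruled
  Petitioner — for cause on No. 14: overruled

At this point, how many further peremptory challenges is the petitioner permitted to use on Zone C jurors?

1

Petitioner peremptories so far: #15, #9, #3 — 3 of 7 used, 4 left overall.
Against Zone C: #15, #3 — 2 used; per-zone cap 3 leaves 1.
Binding limit: min(4, 1) = 1.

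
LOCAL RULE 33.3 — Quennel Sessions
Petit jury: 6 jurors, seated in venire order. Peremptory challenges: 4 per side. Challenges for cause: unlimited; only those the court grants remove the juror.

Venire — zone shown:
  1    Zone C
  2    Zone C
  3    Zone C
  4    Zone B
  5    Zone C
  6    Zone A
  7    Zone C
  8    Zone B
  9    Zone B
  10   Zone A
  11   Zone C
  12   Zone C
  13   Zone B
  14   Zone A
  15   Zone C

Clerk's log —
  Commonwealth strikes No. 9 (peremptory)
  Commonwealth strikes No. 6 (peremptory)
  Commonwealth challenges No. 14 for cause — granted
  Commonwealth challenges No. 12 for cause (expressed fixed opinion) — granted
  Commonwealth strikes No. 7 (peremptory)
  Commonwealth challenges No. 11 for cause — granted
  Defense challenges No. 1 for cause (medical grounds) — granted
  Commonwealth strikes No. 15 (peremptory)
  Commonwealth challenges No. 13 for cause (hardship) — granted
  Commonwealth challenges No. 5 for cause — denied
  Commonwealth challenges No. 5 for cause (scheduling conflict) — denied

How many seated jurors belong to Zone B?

2

Removed: #1, #6, #7, #9, #11, #12, #13, #14, #15.
Seated jurors 1–6: #2, #3, #4, #5, #8, #10.
Of those, in Zone B: #4, #8 → 2.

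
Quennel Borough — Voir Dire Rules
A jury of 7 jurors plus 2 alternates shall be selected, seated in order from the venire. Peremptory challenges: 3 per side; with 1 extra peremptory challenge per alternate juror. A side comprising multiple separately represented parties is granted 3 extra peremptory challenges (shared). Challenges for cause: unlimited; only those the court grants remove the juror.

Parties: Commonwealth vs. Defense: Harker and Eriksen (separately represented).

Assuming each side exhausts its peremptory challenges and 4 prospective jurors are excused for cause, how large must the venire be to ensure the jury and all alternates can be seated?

Seats to fill: 7 + 2 alternates = 9.
Peremptories — Commonwealth: 3 + 1×2 = 5; Defense: 3 + 1×2 + 3 = 8; total 13.
For-cause removals: 4.
Minimum venire: 9 + 13 + 4 = 26.

26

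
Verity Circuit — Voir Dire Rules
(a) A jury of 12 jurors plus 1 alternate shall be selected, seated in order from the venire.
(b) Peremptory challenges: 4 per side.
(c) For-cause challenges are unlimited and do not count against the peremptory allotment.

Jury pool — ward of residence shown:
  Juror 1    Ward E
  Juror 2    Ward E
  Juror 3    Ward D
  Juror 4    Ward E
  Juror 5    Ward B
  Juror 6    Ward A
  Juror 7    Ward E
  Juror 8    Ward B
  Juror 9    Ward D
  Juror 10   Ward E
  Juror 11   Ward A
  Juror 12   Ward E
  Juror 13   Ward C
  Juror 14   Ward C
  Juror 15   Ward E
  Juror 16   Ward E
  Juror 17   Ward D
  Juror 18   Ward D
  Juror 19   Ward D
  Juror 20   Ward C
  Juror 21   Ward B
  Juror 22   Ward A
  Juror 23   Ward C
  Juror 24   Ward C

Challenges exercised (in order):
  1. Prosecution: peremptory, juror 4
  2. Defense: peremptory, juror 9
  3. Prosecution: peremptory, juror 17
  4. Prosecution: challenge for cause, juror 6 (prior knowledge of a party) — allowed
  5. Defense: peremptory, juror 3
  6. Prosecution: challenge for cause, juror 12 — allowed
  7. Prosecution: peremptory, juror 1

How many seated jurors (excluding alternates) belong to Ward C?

2

Removed: #1, #3, #4, #6, #9, #12, #17.
Seated jurors 1–12: #2, #5, #7, #8, #10, #11, #13, #14, #15, #16, #18, #19 (alternates #20 not counted).
Of those, in Ward C: #13, #14 → 2.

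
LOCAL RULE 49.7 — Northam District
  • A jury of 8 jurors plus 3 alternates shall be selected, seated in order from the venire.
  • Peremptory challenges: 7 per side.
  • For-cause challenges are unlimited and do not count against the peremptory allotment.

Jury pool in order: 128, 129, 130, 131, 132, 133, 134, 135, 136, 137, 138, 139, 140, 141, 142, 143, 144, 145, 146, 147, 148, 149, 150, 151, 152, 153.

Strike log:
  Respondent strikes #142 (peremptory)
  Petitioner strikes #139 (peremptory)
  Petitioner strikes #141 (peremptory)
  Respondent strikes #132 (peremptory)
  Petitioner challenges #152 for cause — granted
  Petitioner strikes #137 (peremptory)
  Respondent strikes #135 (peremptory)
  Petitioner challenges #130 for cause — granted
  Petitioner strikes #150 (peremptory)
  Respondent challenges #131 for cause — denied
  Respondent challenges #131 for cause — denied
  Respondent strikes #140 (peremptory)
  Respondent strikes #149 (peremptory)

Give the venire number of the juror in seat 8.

Removed: #130, #132, #135, #137, #139, #140, #141, #142, #149, #150, #152. (#131 stays — for-cause denied.)
Seating in order: seats 1–8 → #128, #129, #131, #133, #134, #136, #138, #143; alternates → #144, #145, #146.
So seat 8 is #143.

143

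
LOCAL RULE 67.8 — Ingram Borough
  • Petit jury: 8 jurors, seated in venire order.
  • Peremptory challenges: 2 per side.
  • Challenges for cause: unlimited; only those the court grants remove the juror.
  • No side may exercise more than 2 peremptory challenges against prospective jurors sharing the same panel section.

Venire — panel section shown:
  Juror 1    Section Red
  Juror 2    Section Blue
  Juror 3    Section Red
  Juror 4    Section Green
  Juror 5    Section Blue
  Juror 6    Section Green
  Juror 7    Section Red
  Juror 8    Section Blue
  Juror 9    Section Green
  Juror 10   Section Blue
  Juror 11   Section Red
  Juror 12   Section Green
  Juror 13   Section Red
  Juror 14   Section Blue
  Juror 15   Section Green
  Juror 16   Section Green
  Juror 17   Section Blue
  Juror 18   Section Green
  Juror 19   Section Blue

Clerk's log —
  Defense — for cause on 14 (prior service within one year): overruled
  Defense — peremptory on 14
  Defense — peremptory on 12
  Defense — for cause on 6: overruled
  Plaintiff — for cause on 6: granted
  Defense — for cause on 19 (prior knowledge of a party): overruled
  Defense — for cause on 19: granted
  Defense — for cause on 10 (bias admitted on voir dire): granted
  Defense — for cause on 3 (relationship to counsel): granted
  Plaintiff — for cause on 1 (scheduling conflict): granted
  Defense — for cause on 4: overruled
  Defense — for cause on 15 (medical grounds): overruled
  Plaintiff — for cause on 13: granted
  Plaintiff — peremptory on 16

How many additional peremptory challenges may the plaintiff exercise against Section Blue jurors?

Plaintiff peremptories so far: #16 — 1 of 2 used, 1 left overall.
Against Section Blue: none yet — per-section cap 2 leaves 2.
Binding limit: min(1, 2) = 1.

1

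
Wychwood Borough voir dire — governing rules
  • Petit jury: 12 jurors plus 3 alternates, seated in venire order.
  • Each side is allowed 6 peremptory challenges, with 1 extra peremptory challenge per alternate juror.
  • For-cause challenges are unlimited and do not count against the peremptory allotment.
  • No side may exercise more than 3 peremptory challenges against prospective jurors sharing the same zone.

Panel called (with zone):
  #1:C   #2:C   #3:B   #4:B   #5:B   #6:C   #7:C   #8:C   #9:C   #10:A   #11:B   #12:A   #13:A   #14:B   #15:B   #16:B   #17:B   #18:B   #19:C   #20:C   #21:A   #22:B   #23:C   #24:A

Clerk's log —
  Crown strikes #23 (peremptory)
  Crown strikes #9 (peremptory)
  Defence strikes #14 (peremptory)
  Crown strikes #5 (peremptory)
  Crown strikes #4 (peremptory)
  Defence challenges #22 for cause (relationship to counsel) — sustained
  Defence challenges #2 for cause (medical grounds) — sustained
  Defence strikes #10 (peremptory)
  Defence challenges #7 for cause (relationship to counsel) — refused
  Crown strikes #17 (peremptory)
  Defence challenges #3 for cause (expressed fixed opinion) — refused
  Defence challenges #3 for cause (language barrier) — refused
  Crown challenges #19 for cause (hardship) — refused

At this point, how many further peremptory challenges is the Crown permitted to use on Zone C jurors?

1

Crown peremptories so far: #23, #9, #5, #4, #17 — 5 of 9 used, 4 left overall.
Against Zone C: #23, #9 — 2 used; per-zone cap 3 leaves 1.
Binding limit: min(4, 1) = 1.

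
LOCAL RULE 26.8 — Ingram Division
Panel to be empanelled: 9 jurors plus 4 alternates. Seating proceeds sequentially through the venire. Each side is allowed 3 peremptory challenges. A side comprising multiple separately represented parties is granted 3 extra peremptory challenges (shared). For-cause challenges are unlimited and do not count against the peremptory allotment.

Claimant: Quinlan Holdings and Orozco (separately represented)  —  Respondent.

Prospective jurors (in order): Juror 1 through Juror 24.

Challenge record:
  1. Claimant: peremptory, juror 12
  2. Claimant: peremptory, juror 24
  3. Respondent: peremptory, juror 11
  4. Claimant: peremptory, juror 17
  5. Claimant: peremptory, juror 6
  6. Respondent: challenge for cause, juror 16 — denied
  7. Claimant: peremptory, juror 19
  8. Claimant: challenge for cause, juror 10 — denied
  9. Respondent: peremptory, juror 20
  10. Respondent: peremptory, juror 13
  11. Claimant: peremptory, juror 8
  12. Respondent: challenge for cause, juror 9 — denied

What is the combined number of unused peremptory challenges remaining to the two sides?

0

Claimant allotment: 3 base + 3 multi-party = 6. Respondent allotment: 3.
Claimant peremptories used: #12, #24, #17, #6, #19, #8 — 6 (the for-cause on #10 doesn't count).
Respondent peremptories used: #11, #20, #13 — 3 (for-cause on #16, #9 don't count).
Remaining: (6 − 6) + (3 − 3) = 0.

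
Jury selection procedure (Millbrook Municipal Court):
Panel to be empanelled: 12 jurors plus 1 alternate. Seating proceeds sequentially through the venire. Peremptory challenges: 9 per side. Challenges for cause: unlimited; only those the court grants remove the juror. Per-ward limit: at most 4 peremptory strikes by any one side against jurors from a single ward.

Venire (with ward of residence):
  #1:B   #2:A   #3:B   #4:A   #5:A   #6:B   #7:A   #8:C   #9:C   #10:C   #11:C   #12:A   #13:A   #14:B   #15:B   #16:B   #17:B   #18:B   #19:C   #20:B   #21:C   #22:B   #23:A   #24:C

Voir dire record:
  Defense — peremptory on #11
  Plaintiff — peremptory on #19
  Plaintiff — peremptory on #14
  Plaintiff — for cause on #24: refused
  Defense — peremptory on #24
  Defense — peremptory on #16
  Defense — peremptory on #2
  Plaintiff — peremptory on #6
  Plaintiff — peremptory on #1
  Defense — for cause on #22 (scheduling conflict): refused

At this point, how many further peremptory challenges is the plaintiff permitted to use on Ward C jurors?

3

Plaintiff peremptories so far: #19, #14, #6, #1 — 4 of 9 used, 5 left overall.
Against Ward C: #19 — 1 used; per-ward cap 4 leaves 3.
Binding limit: min(5, 3) = 3.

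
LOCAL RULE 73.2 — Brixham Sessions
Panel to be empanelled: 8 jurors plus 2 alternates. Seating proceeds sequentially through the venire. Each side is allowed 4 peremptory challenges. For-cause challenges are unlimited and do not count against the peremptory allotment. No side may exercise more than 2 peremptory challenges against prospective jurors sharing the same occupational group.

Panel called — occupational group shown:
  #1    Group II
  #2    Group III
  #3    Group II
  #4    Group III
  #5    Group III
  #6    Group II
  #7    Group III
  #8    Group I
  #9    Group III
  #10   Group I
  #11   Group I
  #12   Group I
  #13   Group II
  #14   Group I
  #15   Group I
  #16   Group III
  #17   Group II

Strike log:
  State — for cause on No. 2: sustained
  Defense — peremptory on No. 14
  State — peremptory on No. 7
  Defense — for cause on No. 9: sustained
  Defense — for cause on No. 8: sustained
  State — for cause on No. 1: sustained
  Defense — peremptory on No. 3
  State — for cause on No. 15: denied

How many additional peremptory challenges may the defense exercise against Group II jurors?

Defense peremptories so far: #14, #3 — 2 of 4 used, 2 left overall.
Against Group II: #3 — 1 used; per-group cap 2 leaves 1.
Binding limit: min(2, 1) = 1.

1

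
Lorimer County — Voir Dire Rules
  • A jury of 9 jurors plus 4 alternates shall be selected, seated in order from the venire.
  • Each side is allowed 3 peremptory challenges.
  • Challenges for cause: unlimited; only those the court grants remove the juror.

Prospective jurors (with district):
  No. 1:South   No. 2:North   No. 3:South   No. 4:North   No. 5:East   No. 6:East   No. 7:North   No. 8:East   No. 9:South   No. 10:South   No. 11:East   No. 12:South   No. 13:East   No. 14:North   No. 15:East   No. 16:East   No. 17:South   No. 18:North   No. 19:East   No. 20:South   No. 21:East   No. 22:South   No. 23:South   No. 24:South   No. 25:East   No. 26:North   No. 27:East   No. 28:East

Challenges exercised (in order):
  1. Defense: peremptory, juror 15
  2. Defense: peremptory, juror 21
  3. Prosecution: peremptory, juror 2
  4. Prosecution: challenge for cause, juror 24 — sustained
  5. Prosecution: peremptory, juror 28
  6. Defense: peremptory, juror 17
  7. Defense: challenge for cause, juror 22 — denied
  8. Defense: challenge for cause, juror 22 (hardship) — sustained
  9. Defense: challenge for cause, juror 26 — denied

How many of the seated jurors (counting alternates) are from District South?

Removed: #2, #15, #17, #21, #22, #24, #28.
Seated (13 incl. alternates): #1, #3, #4, #5, #6, #7, #8, #9, #10, #11, #12, #13, #14.
Of those, in District South: #1, #3, #9, #10, #12 → 5.

5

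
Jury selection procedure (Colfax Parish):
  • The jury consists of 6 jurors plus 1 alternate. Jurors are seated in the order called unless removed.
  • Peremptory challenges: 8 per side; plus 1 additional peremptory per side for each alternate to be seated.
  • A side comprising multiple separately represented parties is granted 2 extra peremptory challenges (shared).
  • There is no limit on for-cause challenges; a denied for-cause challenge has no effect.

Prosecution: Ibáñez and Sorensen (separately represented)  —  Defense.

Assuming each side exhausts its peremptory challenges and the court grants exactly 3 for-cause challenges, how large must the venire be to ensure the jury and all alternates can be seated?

Seats to fill: 6 + 1 alternates = 7.
Peremptories — Prosecution: 8 + 1×1 + 2 = 11; Defense: 8 + 1×1 = 9; total 20.
For-cause removals: 3.
Minimum venire: 7 + 20 + 3 = 30.

30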